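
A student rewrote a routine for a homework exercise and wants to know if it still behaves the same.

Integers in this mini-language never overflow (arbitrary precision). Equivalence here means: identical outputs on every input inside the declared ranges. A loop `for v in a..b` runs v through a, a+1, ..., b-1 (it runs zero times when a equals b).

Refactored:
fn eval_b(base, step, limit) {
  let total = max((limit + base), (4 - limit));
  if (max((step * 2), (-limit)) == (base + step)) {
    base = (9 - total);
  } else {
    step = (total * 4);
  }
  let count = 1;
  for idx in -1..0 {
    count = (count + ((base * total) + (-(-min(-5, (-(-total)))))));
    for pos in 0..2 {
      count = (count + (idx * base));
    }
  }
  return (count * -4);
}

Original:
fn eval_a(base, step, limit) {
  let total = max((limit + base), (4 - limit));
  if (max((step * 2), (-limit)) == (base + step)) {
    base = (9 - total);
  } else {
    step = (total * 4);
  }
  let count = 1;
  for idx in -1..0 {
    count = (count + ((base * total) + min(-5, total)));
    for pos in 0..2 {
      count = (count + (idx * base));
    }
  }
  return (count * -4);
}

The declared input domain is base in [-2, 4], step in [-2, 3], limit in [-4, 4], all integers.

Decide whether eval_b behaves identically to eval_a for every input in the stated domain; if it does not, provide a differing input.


Differences: same computation, different form — yet all 378 inputs agree.
verdict: equivalent


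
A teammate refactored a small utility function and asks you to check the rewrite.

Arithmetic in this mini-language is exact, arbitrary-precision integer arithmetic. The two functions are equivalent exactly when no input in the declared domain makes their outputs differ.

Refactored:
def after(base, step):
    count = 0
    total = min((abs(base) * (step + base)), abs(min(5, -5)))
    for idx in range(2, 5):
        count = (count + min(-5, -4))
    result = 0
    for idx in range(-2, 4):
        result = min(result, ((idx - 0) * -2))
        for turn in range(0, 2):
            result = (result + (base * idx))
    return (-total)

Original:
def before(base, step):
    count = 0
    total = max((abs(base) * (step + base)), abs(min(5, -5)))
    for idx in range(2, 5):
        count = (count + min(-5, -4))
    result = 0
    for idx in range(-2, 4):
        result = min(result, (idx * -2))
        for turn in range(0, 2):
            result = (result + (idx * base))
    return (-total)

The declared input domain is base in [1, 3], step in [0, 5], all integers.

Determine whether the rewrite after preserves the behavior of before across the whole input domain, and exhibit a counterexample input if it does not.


The rewrite breaks on base=1, step=0, where the results are -5 and -1.
before: count=0, then total=5, then (idx=2), then count=-5, then (idx=3), then count=-10, then (idx=4), then count=-15, then result=0, then (idx=-2), then result=0, then (turn=0), then result=-2, then (turn=1), then result=-4, then (idx=-1), then result=-4, then (turn=0), then result=-5, then (turn=1), then result=-6, then (idx=0), then result=-6, then (turn=0), then result=-6, then (turn=1), then result=-6, then (idx=1), then result=-6, then (turn=0), then result=-5, then (turn=1), then result=-4, then (idx=2), then result=-4, then (turn=0), then result=-2, then (turn=1), then result=0, then (idx=3), then result=-6, then (turn=0), then result=-3, then (turn=1), then result=0, then returns -5
after: count=0, then total=1, then (idx=2), then count=-5, then (idx=3), then count=-10, then (idx=4), then count=-15, then result=0, then (idx=-2), then result=0, then (turn=0), then result=-2, then (turn=1), then result=-4, then (idx=-1), then result=-4, then (turn=0), then result=-5, then (turn=1), then result=-6, then (idx=0), then result=-6, then (turn=0), then result=-6, then (turn=1), then result=-6, then (idx=1), then result=-6, then (turn=0), then result=-5, then (turn=1), then result=-4, then (idx=2), then result=-4, then (turn=0), then result=-2, then (turn=1), then result=0, then (idx=3), then result=-6, then (turn=0), then result=-3, then (turn=1), then result=0, then returns -1
verdict: not equivalent; witness: base=1, step=0


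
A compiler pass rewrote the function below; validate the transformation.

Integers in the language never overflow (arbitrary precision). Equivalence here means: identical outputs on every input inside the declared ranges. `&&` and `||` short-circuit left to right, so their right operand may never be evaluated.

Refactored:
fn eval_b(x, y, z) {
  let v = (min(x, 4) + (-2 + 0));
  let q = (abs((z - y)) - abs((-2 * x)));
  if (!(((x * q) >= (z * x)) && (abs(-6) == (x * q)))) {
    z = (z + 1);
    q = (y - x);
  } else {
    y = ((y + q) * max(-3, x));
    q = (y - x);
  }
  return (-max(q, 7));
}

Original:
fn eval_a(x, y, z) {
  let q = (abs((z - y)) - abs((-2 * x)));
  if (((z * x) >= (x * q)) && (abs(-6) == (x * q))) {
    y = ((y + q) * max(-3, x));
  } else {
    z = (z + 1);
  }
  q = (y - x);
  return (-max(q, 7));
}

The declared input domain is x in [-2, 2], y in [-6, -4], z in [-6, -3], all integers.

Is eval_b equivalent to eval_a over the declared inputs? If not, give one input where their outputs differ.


Run the pair on x=-2, y=-6, z=-5.
eval_a: q := -3 | (((z * x) >= (x * q)) && (abs(-6) == (x * q))): true | y := 18 | q := 20 | result -20
eval_b: v := -4 | q := -3 | (!(((x * q) >= (z * x)) && (abs(-6) == (x * q)))): true | z := -4 | q := -4 | result -7
-20 != -7, so the rewrite changes behavior.
verdict: not equivalent; witness: x=-2, y=-6, z=-5


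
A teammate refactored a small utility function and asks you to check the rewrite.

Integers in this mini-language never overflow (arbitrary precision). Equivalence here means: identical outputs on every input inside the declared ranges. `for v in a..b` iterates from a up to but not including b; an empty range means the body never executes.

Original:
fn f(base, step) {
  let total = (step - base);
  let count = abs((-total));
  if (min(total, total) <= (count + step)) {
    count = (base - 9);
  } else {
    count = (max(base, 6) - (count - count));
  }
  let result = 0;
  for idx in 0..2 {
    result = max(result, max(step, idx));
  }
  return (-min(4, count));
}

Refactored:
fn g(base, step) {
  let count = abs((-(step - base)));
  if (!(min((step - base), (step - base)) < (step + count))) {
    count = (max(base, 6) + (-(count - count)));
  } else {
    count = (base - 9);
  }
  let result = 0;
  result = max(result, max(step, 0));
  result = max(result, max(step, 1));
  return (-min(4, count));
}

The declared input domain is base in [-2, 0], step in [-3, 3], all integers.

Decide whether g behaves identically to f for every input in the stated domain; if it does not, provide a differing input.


Not equivalent: base=-2, step=0 separates them (11 vs -4).
f: total becomes 2; next count becomes 2; next (min(total, total) <= (count + step)) evaluates to true; next count becomes -11; next result becomes 0; next at idx=0:; next result becomes 0; next at idx=1:; next result becomes 1; next final value 11
g: count becomes 2; next (!(min((step - base), (step - base)) < (step + count))) evaluates to true; next count becomes 6; next result becomes 0; next result becomes 0; next result becomes 1; next final value -4
verdict: not equivalent; witness: base=-2, step=0


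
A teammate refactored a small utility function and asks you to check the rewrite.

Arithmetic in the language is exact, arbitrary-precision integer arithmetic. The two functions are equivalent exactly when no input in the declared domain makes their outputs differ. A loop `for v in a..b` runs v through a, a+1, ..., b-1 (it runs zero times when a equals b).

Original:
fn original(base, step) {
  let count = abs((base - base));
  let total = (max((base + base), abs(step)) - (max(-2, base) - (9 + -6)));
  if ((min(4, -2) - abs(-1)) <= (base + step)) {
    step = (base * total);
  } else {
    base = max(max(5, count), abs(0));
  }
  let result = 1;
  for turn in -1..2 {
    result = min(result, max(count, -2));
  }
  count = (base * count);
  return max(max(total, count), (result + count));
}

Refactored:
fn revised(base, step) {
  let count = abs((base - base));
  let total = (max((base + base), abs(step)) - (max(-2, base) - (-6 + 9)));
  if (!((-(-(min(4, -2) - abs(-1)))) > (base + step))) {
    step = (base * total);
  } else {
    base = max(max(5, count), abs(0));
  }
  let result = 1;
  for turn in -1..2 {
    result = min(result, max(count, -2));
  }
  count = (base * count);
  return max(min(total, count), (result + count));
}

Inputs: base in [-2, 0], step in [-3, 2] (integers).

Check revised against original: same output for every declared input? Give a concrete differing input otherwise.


Take base=-2, step=-3.
original: count := 0 | total := 8 | ((min(4, -2) - abs(-1)) <= (base + step)): false | base := 5 | result := 1 | iter turn=-1: | result := 0 | iter turn=0: | result := 0 | iter turn=1: | result := 0 | count := 0 | result 8
revised: count := 0 | total := 8 | (!((-(-(min(4, -2) - abs(-1)))) > (base + step))): false | base := 5 | result := 1 | iter turn=-1: | result := 0 | iter turn=0: | result := 0 | iter turn=1: | result := 0 | count := 0 | result 0
8 against 0: the behavior changed.
verdict: not equivalent; witness: base=-2, step=-3


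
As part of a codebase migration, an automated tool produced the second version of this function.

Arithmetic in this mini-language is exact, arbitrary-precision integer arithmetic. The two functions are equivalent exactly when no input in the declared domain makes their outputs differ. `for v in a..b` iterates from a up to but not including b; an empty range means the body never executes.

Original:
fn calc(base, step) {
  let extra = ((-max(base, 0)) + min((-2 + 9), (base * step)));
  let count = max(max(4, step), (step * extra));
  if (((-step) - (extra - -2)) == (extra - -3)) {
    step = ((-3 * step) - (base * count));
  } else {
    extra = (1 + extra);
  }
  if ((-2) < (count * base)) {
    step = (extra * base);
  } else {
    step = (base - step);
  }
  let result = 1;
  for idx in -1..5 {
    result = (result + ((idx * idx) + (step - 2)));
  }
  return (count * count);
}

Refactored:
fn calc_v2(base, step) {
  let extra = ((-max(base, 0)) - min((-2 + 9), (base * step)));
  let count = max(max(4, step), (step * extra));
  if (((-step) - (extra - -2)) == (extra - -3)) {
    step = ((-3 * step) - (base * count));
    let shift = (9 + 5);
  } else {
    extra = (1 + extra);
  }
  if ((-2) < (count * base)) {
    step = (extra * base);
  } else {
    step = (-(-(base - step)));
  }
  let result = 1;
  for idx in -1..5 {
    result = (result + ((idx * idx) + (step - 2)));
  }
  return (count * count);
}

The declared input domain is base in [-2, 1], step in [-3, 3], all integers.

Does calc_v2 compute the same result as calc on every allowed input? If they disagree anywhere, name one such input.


Take base=-2, step=-3.
calc: extra := 6 | count := 4 | (((-step) - (extra - -2)) == (extra - -3)): false | extra := 7 | ((-2) < (count * base)): false | step := 1 | result := 1 | iter idx=-1: | result := 1 | iter idx=0: | result := 0 | iter idx=1: | result := 0 | iter idx=2: | result := 3 | iter idx=3: | result := 11 | iter idx=4: | result := 26 | result 16
calc_v2: extra := -6 | count := 18 | (((-step) - (extra - -2)) == (extra - -3)): false | extra := -5 | ((-2) < (count * base)): false | step := 1 | result := 1 | iter idx=-1: | result := 1 | iter idx=0: | result := 0 | iter idx=1: | result := 0 | iter idx=2: | result := 3 | iter idx=3: | result := 11 | iter idx=4: | result := 26 | result 324
16 and 324 differ, so these are not the same function on this domain.
verdict: not equivalent; witness: base=-2, step=-3


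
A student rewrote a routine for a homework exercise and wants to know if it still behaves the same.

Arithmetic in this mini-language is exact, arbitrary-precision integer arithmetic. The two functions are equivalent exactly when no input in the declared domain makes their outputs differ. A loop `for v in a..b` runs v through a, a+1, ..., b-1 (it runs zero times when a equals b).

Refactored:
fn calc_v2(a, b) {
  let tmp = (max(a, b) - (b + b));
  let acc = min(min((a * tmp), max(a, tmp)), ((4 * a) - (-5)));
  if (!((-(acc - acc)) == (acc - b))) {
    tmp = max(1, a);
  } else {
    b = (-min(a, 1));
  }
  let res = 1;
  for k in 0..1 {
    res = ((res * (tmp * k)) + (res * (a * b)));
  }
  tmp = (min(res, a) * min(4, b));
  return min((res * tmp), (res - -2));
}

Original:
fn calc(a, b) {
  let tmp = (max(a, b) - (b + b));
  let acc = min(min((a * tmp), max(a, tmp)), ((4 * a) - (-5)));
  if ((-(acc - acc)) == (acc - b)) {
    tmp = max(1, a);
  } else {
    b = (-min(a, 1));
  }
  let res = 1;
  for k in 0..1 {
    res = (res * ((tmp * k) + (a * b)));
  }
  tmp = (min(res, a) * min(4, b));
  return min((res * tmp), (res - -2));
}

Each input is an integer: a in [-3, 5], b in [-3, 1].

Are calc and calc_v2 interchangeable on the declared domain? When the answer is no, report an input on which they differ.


Run the pair on a=-3, b=-3.
calc: tmp=3, then acc=-9, then ((-(acc - acc)) == (acc - b)) is false, then b=3, then res=1, then (k=0), then res=-9, then tmp=-27, then returns -7
calc_v2: tmp=3, then acc=-9, then (!((-(acc - acc)) == (acc - b))) is true, then tmp=1, then res=1, then (k=0), then res=9, then tmp=9, then returns 11
-7 vs 11 — the two versions disagree here.
verdict: not equivalent; witness: a=-3, b=-3


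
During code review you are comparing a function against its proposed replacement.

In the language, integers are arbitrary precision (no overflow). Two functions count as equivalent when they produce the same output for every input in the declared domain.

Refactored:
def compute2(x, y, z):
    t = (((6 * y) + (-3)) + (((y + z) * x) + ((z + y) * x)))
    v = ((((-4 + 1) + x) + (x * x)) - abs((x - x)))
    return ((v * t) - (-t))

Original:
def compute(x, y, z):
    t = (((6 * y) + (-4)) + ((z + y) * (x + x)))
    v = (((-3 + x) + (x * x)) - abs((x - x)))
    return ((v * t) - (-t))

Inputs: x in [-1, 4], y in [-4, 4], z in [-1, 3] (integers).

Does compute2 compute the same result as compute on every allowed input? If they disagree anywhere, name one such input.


Not equivalent: x=-1, y=-4, z=-1 separates them (36 vs 34).
compute: t := -18 | v := -3 | result 36
compute2: t := -17 | v := -3 | result 34
verdict: not equivalent; witness: x=-1, y=-4, z=-1


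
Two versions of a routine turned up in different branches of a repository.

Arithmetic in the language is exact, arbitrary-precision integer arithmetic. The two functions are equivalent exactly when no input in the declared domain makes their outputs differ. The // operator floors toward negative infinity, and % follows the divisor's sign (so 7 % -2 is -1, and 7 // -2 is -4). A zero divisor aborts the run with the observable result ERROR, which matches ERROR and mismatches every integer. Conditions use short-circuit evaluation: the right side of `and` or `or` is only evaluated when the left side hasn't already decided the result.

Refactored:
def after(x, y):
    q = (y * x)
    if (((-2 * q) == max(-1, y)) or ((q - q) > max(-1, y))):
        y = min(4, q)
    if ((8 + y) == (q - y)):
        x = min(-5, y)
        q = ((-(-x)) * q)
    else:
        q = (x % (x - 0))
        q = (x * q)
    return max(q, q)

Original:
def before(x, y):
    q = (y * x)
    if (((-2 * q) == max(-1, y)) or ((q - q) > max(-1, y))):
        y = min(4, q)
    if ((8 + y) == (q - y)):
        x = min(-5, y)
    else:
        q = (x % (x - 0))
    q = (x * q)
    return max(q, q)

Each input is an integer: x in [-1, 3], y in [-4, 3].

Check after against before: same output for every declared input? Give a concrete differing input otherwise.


This is a faithful refactor — arithmetic usage differs, statement counts differ, but the computed results match everywhere.
One worked example (x=1, y=-3) — before: q=-3, then (((-2 * q) == max(-1, y)) or ((q - q) > max(-1, y))) is true, then y=-3, then ((8 + y) == (q - y)) is false, then q=0, then q=0, then returns 0; after: q=-3, then (((-2 * q) == max(-1, y)) or ((q - q) > max(-1, y))) is true, then y=-3, then ((8 + y) == (q - y)) is false, then q=0, then q=0, then returns 0; agreement on 0.
Across all 40 domain points the two functions coincide.
verdict: equivalent


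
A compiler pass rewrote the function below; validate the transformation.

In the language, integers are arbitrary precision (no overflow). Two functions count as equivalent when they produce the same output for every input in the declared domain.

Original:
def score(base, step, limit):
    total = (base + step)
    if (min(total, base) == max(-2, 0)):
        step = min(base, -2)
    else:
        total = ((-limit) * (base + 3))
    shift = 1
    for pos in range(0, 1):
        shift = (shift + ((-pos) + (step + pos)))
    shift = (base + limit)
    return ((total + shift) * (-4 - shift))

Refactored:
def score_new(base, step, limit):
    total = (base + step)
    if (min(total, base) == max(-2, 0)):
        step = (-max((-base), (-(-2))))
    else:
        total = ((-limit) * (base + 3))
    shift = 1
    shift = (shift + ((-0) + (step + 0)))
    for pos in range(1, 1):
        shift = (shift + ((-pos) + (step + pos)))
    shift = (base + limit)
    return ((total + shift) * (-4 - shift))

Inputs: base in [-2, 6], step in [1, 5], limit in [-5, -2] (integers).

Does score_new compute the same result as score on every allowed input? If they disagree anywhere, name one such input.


Although min/max/abs usage differs; also loop structure differs; also constant usage differs; also statement counts differ; also arithmetic usage differs, 180/180 inputs agree.
verdict: equivalent


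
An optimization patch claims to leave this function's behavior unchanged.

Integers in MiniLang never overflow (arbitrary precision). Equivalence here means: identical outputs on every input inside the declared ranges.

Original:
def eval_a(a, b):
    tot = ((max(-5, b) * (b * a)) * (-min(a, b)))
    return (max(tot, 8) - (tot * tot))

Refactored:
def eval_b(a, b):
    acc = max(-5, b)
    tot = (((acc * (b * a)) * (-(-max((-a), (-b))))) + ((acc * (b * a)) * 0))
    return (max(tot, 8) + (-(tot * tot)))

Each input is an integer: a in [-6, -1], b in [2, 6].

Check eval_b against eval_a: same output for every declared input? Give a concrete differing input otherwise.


Differences: min/max/abs usage differs; and statement counts differ; and arithmetic usage differs; and constant usage differs; and local variable names differ — yet all 30 inputs agree.
verdict: equivalent


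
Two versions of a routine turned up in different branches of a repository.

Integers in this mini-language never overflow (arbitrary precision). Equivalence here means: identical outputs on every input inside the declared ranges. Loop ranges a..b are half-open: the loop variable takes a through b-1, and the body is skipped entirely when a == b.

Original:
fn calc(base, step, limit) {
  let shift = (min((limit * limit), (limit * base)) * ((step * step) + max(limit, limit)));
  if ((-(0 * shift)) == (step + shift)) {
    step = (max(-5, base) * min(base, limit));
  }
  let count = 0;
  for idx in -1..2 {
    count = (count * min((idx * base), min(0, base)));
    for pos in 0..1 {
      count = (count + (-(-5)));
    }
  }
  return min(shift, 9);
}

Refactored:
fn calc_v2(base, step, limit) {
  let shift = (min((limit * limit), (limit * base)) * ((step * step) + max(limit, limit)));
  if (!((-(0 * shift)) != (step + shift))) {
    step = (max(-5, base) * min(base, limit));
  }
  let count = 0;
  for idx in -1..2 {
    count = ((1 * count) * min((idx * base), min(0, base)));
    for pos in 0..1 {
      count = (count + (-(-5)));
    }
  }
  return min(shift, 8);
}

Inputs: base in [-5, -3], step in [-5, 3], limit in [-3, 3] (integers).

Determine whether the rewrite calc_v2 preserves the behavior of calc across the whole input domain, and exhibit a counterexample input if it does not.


base=-5, step=-5, limit=-3 yields 9 from calc but 8 from calc_v2.
verdict: not equivalent; witness: base=-5, step=-5, limit=-3


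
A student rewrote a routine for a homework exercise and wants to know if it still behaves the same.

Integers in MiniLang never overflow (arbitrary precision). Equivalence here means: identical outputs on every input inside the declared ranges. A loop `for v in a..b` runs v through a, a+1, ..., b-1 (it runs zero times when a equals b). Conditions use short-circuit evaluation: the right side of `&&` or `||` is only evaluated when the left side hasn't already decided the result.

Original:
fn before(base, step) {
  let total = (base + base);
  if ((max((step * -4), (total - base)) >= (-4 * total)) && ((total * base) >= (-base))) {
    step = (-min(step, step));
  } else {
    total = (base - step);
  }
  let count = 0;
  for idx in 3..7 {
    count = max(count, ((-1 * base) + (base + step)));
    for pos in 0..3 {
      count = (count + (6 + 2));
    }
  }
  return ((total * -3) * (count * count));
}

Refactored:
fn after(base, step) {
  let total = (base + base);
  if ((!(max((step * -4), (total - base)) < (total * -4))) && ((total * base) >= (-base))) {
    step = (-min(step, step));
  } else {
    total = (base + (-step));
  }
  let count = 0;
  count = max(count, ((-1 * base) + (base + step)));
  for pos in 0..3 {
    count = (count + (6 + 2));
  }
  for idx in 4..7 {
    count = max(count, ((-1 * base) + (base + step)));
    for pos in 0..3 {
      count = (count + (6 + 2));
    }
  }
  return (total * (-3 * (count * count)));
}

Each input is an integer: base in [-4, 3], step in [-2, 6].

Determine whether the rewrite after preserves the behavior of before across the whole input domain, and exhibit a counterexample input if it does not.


Comparing the listings, the differences include: min/max/abs usage differs; statement counts differ; boolean connective usage differs; constant usage differs; comparison usage differs; arithmetic usage differs; loop structure differs.
Tracing base=0, step=-2: before: total=0, then ((max((step * -4), (total - base)) >= (-4 * total)) && ((total * base) >= (-base))) is true, then step=2, then count=0, then (idx=3), then count=2, then (pos=0), then count=10, then (pos=1), then count=18, then (pos=2), then count=26, then (idx=4), then count=26, then (pos=0), then count=34, then (pos=1), then count=42, then (pos=2), then count=50, then (idx=5), then count=50, then (pos=0), then count=58, then (pos=1), then count=66, then (pos=2), then count=74, then (idx=6), then count=74, then (pos=0), then count=82, then (pos=1), then count=90, then (pos=2), then count=98, then returns 0 | after: total=0, then ((!(max((step * -4), (total - base)) < (total * -4))) && ((total * base) >= (-base))) is true, then step=2, then count=0, then count=2, then (pos=0), then count=10, then (pos=1), then count=18, then (pos=2), then count=26, then (idx=4), then count=26, then (pos=0), then count=34, then (pos=1), then count=42, then (pos=2), then count=50, then (idx=5), then count=50, then (pos=0), then count=58, then (pos=1), then count=66, then (pos=2), then count=74, then (idx=6), then count=74, then (pos=0), then count=82, then (pos=1), then count=90, then (pos=2), then count=98, then returns 0 — matching result 0.
Checked all 72 inputs in the declared domain: the outputs agree on every one.
verdict: equivalent


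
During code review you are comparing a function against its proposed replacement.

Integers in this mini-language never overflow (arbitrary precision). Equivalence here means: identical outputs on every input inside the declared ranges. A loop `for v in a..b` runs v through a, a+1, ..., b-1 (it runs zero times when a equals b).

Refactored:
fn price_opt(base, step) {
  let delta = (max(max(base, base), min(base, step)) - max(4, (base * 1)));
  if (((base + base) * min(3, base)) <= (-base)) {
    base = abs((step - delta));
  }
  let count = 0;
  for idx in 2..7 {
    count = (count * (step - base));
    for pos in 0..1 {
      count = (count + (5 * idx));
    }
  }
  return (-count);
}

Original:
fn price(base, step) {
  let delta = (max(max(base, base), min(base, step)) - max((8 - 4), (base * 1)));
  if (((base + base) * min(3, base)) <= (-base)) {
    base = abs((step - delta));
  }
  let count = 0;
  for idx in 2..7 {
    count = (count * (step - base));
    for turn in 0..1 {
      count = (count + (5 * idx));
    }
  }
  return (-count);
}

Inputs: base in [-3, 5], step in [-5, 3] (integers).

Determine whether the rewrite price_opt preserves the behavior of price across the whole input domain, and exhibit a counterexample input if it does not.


Reading the diff, among the changes: local variable names differ; also constant usage differs; also arithmetic usage differs.
One worked example (base=2, step=0) — price: delta := -2 | (((base + base) * min(3, base)) <= (-base)): false | count := 0 | iter idx=2: | count := 0 | iter turn=0: | count := 10 | iter idx=3: | count := -20 | iter turn=0: | count := -5 | iter idx=4: | count := 10 | iter turn=0: | count := 30 | iter idx=5: | count := -60 | iter turn=0: | count := -35 | iter idx=6: | count := 70 | iter turn=0: | count := 100 | result -100; price_opt: delta := -2 | (((base + base) * min(3, base)) <= (-base)): false | count := 0 | iter idx=2: | count := 0 | iter pos=0: | count := 10 | iter idx=3: | count := -20 | iter pos=0: | count := -5 | iter idx=4: | count := 10 | iter pos=0: | count := 30 | iter idx=5: | count := -60 | iter pos=0: | count := -35 | iter idx=6: | count := 70 | iter pos=0: | count := 100 | result -100; agreement on -100.
Checked all 81 inputs in the declared domain: the outputs agree on every one.
verdict: equivalent


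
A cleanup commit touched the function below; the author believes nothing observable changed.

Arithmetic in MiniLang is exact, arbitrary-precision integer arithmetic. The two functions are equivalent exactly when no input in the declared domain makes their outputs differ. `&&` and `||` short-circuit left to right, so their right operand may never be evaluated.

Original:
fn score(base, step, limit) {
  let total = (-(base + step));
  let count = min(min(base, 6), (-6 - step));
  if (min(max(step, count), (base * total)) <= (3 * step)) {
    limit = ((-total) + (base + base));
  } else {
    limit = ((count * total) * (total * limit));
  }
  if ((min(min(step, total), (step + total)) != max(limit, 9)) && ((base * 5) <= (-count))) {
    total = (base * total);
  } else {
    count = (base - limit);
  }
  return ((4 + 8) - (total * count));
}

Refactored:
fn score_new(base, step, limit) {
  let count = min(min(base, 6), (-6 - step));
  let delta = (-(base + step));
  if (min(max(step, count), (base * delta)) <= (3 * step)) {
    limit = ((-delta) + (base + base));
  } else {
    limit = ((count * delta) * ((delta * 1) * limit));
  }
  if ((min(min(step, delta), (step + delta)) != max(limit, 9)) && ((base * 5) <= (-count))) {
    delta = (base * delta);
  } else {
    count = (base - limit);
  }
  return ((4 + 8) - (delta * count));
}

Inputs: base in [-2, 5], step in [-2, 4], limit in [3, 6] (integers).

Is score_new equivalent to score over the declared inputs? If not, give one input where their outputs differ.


Behavior is preserved: although constant usage differs, arithmetic usage differs, local variable names differ, the outputs never diverge.
Tracing base=-2, step=-2, limit=6: score: total becomes 4; next count becomes -4; next (min(max(step, count), (base * total)) <= (3 * step)) evaluates to true; next limit becomes -8; next ((min(min(step, total), (step + total)) != max(limit, 9)) && ((base * 5) <= (-count))) evaluates to true; next total becomes -8; next final value -20 | score_new: count becomes -4; next delta becomes 4; next (min(max(step, count), (base * delta)) <= (3 * step)) evaluates to true; next limit becomes -8; next ((min(min(step, delta), (step + delta)) != max(limit, 9)) && ((base * 5) <= (-count))) evaluates to true; next delta becomes -8; next final value -20 — matching result -20.
Across all 224 domain points the two functions coincide.
verdict: equivalent


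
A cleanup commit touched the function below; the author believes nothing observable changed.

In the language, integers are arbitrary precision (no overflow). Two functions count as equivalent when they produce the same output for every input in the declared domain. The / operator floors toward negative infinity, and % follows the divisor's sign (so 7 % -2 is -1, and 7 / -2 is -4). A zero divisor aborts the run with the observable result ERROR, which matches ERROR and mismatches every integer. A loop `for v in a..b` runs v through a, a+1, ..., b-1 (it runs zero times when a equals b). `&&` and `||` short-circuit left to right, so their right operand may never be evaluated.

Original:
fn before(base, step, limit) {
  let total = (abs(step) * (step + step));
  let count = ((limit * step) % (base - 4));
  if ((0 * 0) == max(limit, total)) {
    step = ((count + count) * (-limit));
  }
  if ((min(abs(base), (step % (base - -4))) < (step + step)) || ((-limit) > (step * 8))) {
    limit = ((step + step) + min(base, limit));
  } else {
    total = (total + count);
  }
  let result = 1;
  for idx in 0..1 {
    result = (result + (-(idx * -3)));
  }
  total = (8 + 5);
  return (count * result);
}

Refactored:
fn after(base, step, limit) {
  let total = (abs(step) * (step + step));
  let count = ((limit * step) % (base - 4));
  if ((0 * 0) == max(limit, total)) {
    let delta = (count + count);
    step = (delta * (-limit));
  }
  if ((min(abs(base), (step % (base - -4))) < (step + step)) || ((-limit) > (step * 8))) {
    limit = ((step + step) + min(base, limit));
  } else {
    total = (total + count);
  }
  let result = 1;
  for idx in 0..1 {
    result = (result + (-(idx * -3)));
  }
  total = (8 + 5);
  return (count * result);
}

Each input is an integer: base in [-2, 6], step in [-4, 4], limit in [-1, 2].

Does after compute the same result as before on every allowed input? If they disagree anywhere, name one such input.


The two are interchangeable: statement counts differ, plus local variable names differ, and every declared input agrees.
Spot check at base=0, step=4, limit=-1 — before: total = 32; count = 0; ((0 * 0) == max(limit, total)) -> false; ((min(abs(base), (step % (base - -4))) < (step + step)) || ((-limit) > (step * 8))) -> true; limit = 7; result = 1; [idx=0]; result = 1; total = 13; return 0. after: total = 32; count = 0; ((0 * 0) == max(limit, total)) -> false; ((min(abs(base), (step % (base - -4))) < (step + step)) || ((-limit) > (step * 8))) -> true; limit = 7; result = 1; [idx=0]; result = 1; total = 13; return 0. Both give 0.
Every one of the 324 inputs gives matching results.
verdict: equivalent


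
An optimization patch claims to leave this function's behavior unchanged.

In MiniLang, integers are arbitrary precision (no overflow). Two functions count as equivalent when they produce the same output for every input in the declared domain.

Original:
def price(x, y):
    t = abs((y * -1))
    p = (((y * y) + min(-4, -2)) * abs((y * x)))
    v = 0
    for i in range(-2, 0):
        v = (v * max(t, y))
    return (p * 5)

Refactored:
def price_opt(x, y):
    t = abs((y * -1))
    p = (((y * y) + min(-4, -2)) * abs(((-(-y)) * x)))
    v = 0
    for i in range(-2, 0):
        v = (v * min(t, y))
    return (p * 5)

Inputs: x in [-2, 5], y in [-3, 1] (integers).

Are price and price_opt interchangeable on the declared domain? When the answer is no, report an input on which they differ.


The one real change (`max(t, y)` became `min(t, y)`) has no effect anywhere in the declared ranges.
Spot check at x=-1, y=0 — price: t := 0 | p := 0 | v := 0 | iter i=-2: | v := 0 | iter i=-1: | v := 0 | result 0. price_opt: t := 0 | p := 0 | v := 0 | iter i=-2: | v := 0 | iter i=-1: | v := 0 | result 0. Both give 0.
Sweeping the whole domain (40 inputs) finds no disagreement.
verdict: equivalent


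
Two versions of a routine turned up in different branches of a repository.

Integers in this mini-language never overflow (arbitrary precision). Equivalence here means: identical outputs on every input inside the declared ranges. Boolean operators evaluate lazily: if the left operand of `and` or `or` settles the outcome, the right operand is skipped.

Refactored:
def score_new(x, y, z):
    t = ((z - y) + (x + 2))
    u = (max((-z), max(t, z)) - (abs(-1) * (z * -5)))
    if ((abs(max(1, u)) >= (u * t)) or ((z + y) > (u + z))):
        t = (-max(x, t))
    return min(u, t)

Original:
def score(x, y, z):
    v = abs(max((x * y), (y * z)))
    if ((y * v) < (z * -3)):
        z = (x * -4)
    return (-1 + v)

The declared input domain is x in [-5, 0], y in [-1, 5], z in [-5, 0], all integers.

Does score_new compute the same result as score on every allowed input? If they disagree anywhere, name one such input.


Try x=-5, y=-1, z=-5.
score: v = 5; ((y * v) < (z * -3)) -> true; z = 20; return 4
score_new: t = -7; u = -20; ((abs(max(1, u)) >= (u * t)) or ((z + y) > (u + z))) -> true; t = 5; return -20
4 != -20, so the rewrite changes behavior.
verdict: not equivalent; witness: x=-5, y=-1, z=-5


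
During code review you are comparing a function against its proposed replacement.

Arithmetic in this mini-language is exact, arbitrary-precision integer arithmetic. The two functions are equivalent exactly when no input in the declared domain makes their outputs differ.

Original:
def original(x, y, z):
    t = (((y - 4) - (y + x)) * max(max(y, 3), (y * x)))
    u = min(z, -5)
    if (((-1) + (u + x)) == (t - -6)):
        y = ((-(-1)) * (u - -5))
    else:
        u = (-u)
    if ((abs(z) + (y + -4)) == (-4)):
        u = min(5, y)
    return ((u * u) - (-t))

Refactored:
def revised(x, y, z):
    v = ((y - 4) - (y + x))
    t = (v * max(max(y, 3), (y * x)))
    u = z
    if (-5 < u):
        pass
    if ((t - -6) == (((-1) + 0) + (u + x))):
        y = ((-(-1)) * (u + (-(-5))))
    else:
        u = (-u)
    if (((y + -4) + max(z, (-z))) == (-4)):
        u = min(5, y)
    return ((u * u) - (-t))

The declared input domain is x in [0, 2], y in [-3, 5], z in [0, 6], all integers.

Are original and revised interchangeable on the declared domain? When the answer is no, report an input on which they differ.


x=0, y=-3, z=1 yields 13 from original but -11 from revised.
verdict: not equivalent; witness: x=0, y=-3, z=1


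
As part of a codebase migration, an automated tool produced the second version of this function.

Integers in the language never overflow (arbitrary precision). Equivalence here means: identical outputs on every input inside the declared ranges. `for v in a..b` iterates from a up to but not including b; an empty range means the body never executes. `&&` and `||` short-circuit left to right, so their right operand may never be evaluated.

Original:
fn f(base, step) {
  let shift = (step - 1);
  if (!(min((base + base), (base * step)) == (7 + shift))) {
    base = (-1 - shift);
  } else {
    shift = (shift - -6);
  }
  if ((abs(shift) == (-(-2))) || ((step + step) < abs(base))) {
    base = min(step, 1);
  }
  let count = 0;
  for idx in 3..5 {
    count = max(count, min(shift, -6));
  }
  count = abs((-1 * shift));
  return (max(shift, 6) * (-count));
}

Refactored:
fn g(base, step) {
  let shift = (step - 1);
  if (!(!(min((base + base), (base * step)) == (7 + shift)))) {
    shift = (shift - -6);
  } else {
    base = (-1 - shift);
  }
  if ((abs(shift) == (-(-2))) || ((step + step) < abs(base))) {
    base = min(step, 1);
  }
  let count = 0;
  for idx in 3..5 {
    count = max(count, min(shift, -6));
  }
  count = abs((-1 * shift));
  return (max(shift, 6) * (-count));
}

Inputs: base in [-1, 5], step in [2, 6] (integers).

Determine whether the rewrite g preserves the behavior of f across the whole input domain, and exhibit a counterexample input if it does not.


The two are interchangeable: boolean connective usage differs, and every declared input agrees.
As a probe, take base=-1, step=5: f runs shift becomes 4; next (!(min((base + base), (base * step)) == (7 + shift))) evaluates to true; next base becomes -5; next ((abs(shift) == (-(-2))) || ((step + step) < abs(base))) evaluates to false; next count becomes 0; next at idx=3:; next count becomes 0; next at idx=4:; next count becomes 0; next count becomes 4; next final value -24; g runs shift becomes 4; next (!(!(min((base + base), (base * step)) == (7 + shift)))) evaluates to false; next base becomes -5; next ((abs(shift) == (-(-2))) || ((step + step) < abs(base))) evaluates to false; next count becomes 0; next at idx=3:; next count becomes 0; next at idx=4:; next count becomes 0; next count becomes 4; next final value -24; both end at -24.
An exhaustive pass over the 35 declared inputs shows identical outputs.
verdict: equivalent


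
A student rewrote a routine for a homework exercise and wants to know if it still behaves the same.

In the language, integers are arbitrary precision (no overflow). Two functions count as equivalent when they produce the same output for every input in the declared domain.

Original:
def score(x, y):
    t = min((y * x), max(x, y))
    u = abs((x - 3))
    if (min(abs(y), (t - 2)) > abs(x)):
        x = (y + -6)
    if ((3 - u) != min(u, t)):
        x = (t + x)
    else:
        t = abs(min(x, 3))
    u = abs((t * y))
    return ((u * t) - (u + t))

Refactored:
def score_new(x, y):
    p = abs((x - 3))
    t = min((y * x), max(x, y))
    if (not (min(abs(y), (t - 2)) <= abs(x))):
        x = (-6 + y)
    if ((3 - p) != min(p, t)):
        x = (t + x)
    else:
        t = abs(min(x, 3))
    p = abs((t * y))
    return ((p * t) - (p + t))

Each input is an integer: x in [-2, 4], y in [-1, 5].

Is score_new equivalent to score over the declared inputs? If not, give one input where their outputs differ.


Side by side, the visible changes include: local variable names differ; also boolean connective usage differs; also comparison usage differs.
One worked example (x=-1, y=5) — score: t := -5 | u := 4 | (min(abs(y), (t - 2)) > abs(x)): false | ((3 - u) != min(u, t)): true | x := -6 | u := 25 | result -145; score_new: p := 4 | t := -5 | (not (min(abs(y), (t - 2)) <= abs(x))): false | ((3 - p) != min(p, t)): true | x := -6 | p := 25 | result -145; agreement on -145.
An exhaustive pass over the 49 declared inputs shows identical outputs.
verdict: equivalent


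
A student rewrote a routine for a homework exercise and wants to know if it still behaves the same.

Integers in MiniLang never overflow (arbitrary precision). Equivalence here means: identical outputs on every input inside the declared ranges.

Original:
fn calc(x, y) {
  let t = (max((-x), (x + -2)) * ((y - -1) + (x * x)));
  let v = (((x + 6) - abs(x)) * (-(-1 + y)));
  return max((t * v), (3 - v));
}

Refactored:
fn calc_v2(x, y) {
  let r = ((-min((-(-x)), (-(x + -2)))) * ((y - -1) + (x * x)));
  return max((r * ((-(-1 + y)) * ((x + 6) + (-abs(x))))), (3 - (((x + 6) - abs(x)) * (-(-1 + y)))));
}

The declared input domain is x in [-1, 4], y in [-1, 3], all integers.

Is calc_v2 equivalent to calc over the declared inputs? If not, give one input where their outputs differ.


Equivalent — the differences include arithmetic usage differs; min/max/abs usage differs; local variable names differ; constant usage differs; statement counts differ, yet no declared input distinguishes the two.
Spot check at x=3, y=0 — calc: t := 10 | v := 6 | result 60. calc_v2: r := 10 | result 60. Both give 60.
Checked all 30 inputs in the declared domain: the outputs agree on every one.
verdict: equivalent


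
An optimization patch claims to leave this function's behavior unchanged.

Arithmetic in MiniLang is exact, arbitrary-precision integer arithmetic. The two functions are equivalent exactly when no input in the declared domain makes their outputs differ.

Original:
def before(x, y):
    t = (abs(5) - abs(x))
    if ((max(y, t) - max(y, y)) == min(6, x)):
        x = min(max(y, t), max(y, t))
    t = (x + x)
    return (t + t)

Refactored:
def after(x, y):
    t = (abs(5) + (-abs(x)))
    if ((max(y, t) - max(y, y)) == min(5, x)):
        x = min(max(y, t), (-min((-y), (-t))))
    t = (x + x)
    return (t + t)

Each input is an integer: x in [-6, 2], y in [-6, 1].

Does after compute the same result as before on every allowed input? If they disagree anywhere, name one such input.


The suspicious edit (`6` became `5`) never changes the result for any input inside the declared domain.
Spot check at x=2, y=-6 — before: t becomes 3; next ((max(y, t) - max(y, y)) == min(6, x)) evaluates to false; next t becomes 4; next final value 8. after: t becomes 3; next ((max(y, t) - max(y, y)) == min(5, x)) evaluates to false; next t becomes 4; next final value 8. Both give 8.
Every one of the 72 inputs gives matching results.
verdict: equivalent
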